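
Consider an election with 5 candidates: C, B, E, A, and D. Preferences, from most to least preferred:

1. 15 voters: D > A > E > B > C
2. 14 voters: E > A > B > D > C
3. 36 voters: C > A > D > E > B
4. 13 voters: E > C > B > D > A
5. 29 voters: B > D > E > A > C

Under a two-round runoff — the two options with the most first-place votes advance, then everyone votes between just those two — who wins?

Round 1 first-place votes: C 36, B 29, E 27, A 0, D 15.
C and B advance.
Runoff: C is preferred to B by 49 voters; B by 58.
B wins the runoff.

B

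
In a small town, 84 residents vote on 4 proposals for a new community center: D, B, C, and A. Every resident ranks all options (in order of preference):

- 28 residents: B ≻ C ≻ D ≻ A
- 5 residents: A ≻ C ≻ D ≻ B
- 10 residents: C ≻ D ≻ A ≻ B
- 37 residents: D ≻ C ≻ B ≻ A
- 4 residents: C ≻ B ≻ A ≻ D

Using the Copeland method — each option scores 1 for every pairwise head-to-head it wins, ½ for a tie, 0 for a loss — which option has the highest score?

D: beats B and A; loses to C → score 2.
B: beats A; loses to D and C → score 1.
C: beats D, B, and A → score 3.
A: loses to D, B, and C → score 0.
C has the best pairwise record.

C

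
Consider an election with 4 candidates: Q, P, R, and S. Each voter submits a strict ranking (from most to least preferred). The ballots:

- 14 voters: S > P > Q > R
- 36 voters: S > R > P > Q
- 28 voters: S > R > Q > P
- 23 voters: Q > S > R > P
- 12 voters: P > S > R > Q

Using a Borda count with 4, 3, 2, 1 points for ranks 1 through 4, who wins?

S

Q: 14·2 + 36·1 + 28·2 + 23·4 + 12·1 = 224
P: 14·3 + 36·2 + 28·1 + 23·1 + 12·4 = 213
R: 14·1 + 36·3 + 28·3 + 23·2 + 12·2 = 276
S: 14·4 + 36·4 + 28·4 + 23·3 + 12·3 = 417
S has the highest Borda score (417).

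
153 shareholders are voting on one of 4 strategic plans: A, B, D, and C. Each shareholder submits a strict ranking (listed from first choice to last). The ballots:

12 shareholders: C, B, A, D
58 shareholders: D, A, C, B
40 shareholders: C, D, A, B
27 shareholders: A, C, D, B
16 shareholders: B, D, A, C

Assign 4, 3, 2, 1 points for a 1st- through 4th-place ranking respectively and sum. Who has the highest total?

D

A: 12·2 + 58·3 + 40·2 + 27·4 + 16·2 = 418
B: 12·3 + 58·1 + 40·1 + 27·1 + 16·4 = 225
D: 12·1 + 58·4 + 40·3 + 27·2 + 16·3 = 466
C: 12·4 + 58·2 + 40·4 + 27·3 + 16·1 = 421
D has the highest Borda score (466).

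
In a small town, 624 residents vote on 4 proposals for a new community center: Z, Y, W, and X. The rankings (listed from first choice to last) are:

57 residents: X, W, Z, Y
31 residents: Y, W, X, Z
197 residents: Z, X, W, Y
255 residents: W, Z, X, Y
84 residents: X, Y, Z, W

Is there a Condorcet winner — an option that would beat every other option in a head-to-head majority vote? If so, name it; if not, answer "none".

none

Checking pairwise contests:
W beats Z 343–281.
Z beats Y 509–115.
X beats W 338–286.
Z beats X 452–172.
Every option loses at least one head-to-head, so there is no Condorcet winner.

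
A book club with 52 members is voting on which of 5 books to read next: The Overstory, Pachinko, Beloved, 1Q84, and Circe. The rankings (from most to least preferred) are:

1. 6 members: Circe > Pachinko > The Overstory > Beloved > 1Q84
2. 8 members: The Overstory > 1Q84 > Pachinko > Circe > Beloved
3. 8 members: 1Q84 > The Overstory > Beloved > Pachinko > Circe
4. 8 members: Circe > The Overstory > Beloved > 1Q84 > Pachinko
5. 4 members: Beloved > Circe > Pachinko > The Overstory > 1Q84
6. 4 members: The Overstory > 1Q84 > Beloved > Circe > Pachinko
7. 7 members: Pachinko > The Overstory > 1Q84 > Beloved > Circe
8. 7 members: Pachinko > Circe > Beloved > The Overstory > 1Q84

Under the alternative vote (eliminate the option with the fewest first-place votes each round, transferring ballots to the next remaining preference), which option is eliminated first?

Round 1: The Overstory 12, Pachinko 14, Beloved 4, 1Q84 8, Circe 14. Eliminate Beloved.

Beloved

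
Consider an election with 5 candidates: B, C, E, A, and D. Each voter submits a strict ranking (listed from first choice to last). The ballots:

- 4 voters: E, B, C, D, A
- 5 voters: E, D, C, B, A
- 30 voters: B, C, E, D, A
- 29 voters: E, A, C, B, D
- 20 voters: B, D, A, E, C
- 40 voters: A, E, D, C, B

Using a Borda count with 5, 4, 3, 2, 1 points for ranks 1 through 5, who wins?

B: 4·4 + 5·2 + 30·5 + 29·2 + 20·5 + 40·1 = 374
C: 4·3 + 5·3 + 30·4 + 29·3 + 20·1 + 40·2 = 334
E: 4·5 + 5·5 + 30·3 + 29·5 + 20·2 + 40·4 = 480
A: 4·1 + 5·1 + 30·1 + 29·4 + 20·3 + 40·5 = 415
D: 4·2 + 5·4 + 30·2 + 29·1 + 20·4 + 40·3 = 317
E has the highest Borda score (480).

E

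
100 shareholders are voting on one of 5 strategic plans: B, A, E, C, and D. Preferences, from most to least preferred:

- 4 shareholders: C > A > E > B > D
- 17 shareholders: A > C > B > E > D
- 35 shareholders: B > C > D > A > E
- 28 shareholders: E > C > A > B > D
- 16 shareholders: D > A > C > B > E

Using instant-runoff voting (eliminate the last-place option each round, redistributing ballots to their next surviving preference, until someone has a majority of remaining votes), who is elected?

A

Round 1: B 35, A 17, E 28, C 4, D 16. Eliminate C.
Round 2: B 35, A 21, E 28, D 16. Eliminate D.
Round 3: B 35, A 37, E 28. Eliminate E.
Round 4: B 35, A 65. A has a majority.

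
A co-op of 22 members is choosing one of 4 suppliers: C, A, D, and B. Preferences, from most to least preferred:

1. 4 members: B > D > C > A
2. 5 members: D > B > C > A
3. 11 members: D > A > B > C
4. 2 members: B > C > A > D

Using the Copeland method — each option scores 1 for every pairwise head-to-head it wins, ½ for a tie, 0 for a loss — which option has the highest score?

D

C: ties A; loses to D and B → score 0.5.
A: ties C and B; loses to D → score 1.
D: beats C, A, and B → score 3.
B: beats C; ties A; loses to D → score 1.5.
D has the best pairwise record.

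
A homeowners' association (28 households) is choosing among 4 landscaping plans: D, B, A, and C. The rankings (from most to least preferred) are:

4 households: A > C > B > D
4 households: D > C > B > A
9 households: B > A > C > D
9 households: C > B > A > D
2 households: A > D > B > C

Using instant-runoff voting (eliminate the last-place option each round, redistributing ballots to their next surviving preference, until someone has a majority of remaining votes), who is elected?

C

Round 1: D 4, B 9, A 6, C 9. Eliminate D.
Round 2: B 9, A 6, C 13. Eliminate A.
Round 3: B 11, C 17. C has a majority.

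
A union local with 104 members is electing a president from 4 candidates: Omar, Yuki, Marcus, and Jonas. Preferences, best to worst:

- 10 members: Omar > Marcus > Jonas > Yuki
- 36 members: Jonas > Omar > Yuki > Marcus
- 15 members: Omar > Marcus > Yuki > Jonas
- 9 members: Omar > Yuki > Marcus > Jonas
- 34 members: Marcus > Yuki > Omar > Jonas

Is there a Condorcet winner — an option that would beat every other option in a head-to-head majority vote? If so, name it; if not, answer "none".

Omar vs Yuki: 70–34 for Omar.
Omar vs Marcus: 70–34 for Omar.
Omar vs Jonas: 68–36 for Omar.
Omar beats every other option head-to-head.

Omar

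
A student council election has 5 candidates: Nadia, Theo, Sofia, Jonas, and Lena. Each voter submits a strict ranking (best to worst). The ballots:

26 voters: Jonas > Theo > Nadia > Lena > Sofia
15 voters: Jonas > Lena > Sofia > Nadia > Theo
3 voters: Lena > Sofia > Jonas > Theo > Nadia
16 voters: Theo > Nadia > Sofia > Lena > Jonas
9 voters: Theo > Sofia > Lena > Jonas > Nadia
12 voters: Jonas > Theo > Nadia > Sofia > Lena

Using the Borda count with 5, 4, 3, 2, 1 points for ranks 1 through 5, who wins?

Jonas

Nadia: 26·3 + 15·2 + 3·1 + 16·4 + 9·1 + 12·3 = 220
Theo: 26·4 + 15·1 + 3·2 + 16·5 + 9·5 + 12·4 = 298
Sofia: 26·1 + 15·3 + 3·4 + 16·3 + 9·4 + 12·2 = 191
Jonas: 26·5 + 15·5 + 3·3 + 16·1 + 9·2 + 12·5 = 308
Lena: 26·2 + 15·4 + 3·5 + 16·2 + 9·3 + 12·1 = 198
Jonas has the highest Borda score (308).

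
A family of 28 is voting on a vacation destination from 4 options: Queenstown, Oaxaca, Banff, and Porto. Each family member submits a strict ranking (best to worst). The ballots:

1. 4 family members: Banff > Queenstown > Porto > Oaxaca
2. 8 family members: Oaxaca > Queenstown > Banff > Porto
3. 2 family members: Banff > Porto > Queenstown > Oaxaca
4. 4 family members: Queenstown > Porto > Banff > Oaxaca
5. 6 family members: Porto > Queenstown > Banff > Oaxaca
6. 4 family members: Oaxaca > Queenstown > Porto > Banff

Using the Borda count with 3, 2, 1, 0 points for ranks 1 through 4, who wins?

Queenstown

Queenstown: 4·2 + 8·2 + 2·1 + 4·3 + 6·2 + 4·2 = 58
Oaxaca: 4·0 + 8·3 + 2·0 + 4·0 + 6·0 + 4·3 = 36
Banff: 4·3 + 8·1 + 2·3 + 4·1 + 6·1 + 4·0 = 36
Porto: 4·1 + 8·0 + 2·2 + 4·2 + 6·3 + 4·1 = 38
Queenstown has the highest Borda score (58).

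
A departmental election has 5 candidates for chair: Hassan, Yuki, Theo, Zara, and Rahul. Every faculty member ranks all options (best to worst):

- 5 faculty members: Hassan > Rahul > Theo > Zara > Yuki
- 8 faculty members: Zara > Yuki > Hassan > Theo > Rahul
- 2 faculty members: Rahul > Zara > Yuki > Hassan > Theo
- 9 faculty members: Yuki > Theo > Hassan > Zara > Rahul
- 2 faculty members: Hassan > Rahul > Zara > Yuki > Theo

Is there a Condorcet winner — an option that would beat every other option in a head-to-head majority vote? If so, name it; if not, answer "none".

Checking pairwise contests:
Yuki beats Hassan 19–7.
Zara beats Yuki 17–9.
Hassan beats Theo 17–9.
Hassan beats Zara 16–10.
Hassan beats Rahul 24–2.
Every option loses at least one head-to-head, so there is no Condorcet winner.

none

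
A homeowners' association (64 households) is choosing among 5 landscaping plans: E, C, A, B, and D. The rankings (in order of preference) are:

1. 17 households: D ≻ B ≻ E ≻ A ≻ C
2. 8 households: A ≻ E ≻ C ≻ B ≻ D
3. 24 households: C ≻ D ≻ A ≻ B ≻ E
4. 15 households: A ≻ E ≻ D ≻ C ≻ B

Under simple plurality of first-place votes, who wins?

C

First-place votes: E 0, C 24, A 23, B 0, D 17.
C has the most first-place votes.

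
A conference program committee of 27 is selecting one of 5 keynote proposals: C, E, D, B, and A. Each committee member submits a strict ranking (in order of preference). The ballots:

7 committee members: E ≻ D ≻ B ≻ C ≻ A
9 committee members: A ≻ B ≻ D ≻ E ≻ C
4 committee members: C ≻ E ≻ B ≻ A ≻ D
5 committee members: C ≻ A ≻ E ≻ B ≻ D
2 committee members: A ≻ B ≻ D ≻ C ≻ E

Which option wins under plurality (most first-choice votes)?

A

First-place votes: C 9, E 7, D 0, B 0, A 11.
A has the most first-place votes.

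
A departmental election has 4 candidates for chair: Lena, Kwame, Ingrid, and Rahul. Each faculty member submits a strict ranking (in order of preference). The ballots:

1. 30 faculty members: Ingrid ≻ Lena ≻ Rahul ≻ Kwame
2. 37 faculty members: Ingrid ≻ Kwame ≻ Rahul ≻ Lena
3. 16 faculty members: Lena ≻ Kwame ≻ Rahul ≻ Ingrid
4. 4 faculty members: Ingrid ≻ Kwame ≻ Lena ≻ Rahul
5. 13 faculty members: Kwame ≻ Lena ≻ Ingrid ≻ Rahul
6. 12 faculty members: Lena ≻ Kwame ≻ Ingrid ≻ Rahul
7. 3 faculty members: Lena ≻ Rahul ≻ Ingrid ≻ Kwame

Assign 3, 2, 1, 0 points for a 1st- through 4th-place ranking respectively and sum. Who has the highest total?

Lena: 30·2 + 37·0 + 16·3 + 4·1 + 13·2 + 12·3 + 3·3 = 183
Kwame: 30·0 + 37·2 + 16·2 + 4·2 + 13·3 + 12·2 + 3·0 = 177
Ingrid: 30·3 + 37·3 + 16·0 + 4·3 + 13·1 + 12·1 + 3·1 = 241
Rahul: 30·1 + 37·1 + 16·1 + 4·0 + 13·0 + 12·0 + 3·2 = 89
Ingrid has the highest Borda score (241).

Ingrid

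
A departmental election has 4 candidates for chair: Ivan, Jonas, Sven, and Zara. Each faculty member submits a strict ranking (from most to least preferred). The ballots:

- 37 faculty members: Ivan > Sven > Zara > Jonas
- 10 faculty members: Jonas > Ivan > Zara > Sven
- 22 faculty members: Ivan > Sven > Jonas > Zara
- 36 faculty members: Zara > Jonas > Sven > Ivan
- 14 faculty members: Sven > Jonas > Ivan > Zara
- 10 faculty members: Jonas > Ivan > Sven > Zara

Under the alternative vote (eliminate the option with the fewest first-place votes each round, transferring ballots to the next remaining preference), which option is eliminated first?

Sven

Round 1: Ivan 59, Jonas 20, Sven 14, Zara 36. Eliminate Sven.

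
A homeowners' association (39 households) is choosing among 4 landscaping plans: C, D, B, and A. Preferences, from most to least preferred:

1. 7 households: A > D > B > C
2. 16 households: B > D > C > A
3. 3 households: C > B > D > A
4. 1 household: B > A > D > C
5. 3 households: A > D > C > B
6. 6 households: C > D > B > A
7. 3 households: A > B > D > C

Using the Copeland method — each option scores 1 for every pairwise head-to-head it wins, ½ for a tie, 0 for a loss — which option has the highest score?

B

C: beats A; loses to D and B → score 1.
D: beats C and A; loses to B → score 2.
B: beats C, D, and A → score 3.
A: loses to C, D, and B → score 0.
B has the best pairwise record.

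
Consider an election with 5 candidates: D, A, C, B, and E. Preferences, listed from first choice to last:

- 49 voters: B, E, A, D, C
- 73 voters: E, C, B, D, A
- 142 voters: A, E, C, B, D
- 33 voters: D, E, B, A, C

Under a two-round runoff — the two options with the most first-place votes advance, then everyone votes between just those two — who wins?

Round 1 first-place votes: D 33, A 142, C 0, B 49, E 73.
A and E advance.
Runoff: A is preferred to E by 142 voters; E by 155.
E wins the runoff.

E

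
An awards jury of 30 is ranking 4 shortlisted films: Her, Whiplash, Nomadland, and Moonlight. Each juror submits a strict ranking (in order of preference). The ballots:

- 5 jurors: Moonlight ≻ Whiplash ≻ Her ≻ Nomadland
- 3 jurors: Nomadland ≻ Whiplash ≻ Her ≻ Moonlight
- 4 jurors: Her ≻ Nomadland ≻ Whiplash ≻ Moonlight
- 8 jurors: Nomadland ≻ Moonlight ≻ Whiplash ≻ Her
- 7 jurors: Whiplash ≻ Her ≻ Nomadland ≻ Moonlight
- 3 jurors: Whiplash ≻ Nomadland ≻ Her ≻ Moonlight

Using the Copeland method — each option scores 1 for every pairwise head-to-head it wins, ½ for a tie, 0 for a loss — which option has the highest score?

Her: beats Nomadland and Moonlight; loses to Whiplash → score 2.
Whiplash: beats Her and Moonlight; ties Nomadland → score 2.5.
Nomadland: beats Moonlight; ties Whiplash; loses to Her → score 1.5.
Moonlight: loses to Her, Whiplash, and Nomadland → score 0.
Whiplash has the best pairwise record.

Whiplash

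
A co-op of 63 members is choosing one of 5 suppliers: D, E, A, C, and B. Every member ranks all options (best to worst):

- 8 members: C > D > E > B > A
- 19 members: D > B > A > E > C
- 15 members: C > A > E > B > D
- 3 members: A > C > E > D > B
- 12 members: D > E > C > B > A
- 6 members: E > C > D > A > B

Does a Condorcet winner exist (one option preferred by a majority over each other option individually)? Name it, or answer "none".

none

Checking pairwise contests:
C beats D 32–31.
D beats E 39–24.
D beats A 45–18.
E beats C 37–26.
D beats B 48–15.
Every option loses at least one head-to-head, so there is no Condorcet winner.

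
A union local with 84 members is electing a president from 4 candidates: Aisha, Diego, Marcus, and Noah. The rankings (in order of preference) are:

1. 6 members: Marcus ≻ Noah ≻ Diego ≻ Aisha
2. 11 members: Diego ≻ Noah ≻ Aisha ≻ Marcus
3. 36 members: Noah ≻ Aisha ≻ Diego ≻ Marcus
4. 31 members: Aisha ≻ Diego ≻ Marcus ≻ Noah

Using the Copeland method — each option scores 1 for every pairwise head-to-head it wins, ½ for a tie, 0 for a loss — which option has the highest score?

Aisha: beats Diego and Marcus; loses to Noah → score 2.
Diego: beats Marcus; ties Noah; loses to Aisha → score 1.5.
Marcus: loses to Aisha, Diego, and Noah → score 0.
Noah: beats Aisha and Marcus; ties Diego → score 2.5.
Noah has the best pairwise record.

Noah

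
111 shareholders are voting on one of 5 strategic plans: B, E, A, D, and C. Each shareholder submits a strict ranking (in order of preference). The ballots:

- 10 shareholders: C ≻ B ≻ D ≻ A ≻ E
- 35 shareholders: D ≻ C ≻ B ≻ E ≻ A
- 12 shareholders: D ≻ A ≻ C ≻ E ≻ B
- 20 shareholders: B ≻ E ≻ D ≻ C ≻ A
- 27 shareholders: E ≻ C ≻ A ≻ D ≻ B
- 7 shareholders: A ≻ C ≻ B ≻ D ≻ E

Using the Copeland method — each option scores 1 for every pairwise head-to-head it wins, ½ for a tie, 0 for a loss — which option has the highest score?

B: beats E and A; loses to D and C → score 2.
E: beats A; loses to B, D, and C → score 1.
A: loses to B, E, D, and C → score 0.
D: beats B, E, A, and C → score 4.
C: beats B, E, and A; loses to D → score 3.
D has the best pairwise record.

D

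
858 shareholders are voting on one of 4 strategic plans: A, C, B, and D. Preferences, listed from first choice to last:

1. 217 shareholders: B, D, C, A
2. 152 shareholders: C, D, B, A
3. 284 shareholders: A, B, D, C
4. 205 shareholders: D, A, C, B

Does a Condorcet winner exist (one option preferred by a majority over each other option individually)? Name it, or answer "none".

Checking pairwise contests:
D beats A 574–284.
A beats C 489–369.
A beats B 489–369.
B beats D 501–357.
Every option loses at least one head-to-head, so there is no Condorcet winner.

none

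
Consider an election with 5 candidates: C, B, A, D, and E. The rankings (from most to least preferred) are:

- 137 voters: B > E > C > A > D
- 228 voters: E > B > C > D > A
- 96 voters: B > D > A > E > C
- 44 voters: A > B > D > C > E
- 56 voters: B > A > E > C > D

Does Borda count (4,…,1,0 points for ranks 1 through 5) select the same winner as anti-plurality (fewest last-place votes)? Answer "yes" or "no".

yes

Borda — scores: C 830, B 1972, A 673, D 604, E 1531. Winner: B.
Anti-plurality — last-place votes: C 96, B 0, A 228, D 193, E 44. Winner: B.
The two methods agree.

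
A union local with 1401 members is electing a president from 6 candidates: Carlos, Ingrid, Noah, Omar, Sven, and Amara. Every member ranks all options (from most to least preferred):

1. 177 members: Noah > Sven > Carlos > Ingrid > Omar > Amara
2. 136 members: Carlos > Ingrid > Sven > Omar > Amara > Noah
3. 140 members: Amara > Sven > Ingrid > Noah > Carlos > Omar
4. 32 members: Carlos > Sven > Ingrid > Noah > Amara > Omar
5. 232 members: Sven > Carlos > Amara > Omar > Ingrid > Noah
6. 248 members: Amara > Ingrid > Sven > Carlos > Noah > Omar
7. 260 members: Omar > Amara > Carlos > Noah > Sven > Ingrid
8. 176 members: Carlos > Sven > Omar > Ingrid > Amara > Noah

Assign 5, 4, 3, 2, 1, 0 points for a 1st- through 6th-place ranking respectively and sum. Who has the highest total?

Carlos: 177·3 + 136·5 + 140·1 + 32·5 + 232·4 + 248·2 + 260·3 + 176·5 = 4595
Ingrid: 177·2 + 136·4 + 140·3 + 32·3 + 232·1 + 248·4 + 260·0 + 176·2 = 2990
Noah: 177·5 + 136·0 + 140·2 + 32·2 + 232·0 + 248·1 + 260·2 + 176·0 = 1997
Omar: 177·1 + 136·2 + 140·0 + 32·0 + 232·2 + 248·0 + 260·5 + 176·3 = 2741
Sven: 177·4 + 136·3 + 140·4 + 32·4 + 232·5 + 248·3 + 260·1 + 176·4 = 4672
Amara: 177·0 + 136·1 + 140·5 + 32·1 + 232·3 + 248·5 + 260·4 + 176·1 = 4020
Sven has the highest Borda score (4672).

Sven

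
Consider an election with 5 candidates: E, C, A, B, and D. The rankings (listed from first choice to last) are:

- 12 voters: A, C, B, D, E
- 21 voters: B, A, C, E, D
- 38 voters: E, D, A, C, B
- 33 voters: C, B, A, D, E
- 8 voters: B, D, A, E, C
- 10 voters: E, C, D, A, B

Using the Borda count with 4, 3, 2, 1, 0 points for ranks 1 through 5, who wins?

A

E: 12·0 + 21·1 + 38·4 + 33·0 + 8·1 + 10·4 = 221
C: 12·3 + 21·2 + 38·1 + 33·4 + 8·0 + 10·3 = 278
A: 12·4 + 21·3 + 38·2 + 33·2 + 8·2 + 10·1 = 279
B: 12·2 + 21·4 + 38·0 + 33·3 + 8·4 + 10·0 = 239
D: 12·1 + 21·0 + 38·3 + 33·1 + 8·3 + 10·2 = 203
A has the highest Borda score (279).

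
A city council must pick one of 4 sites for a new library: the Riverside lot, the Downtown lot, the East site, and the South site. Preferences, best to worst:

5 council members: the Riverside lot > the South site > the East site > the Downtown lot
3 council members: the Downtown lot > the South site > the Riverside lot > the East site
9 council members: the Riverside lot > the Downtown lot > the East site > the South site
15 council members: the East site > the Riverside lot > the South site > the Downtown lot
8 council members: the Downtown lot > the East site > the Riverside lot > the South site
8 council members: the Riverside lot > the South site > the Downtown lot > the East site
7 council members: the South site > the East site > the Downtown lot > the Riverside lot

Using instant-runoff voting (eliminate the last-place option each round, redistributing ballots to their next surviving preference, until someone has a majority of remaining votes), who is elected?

the East site

Round 1: the Riverside lot 22, the Downtown lot 11, the East site 15, the South site 7. Eliminate the South site.
Round 2: the Riverside lot 22, the Downtown lot 11, the East site 22. Eliminate the Downtown lot.
Round 3: the Riverside lot 25, the East site 30. The East site has a majority.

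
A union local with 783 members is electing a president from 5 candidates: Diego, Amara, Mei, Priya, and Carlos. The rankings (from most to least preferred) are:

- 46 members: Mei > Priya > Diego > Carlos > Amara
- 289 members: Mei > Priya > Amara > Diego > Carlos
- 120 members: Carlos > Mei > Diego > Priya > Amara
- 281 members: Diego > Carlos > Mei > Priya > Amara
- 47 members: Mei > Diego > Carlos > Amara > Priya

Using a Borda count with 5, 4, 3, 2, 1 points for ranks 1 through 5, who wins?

Diego: 46·3 + 289·2 + 120·3 + 281·5 + 47·4 = 2669
Amara: 46·1 + 289·3 + 120·1 + 281·1 + 47·2 = 1408
Mei: 46·5 + 289·5 + 120·4 + 281·3 + 47·5 = 3233
Priya: 46·4 + 289·4 + 120·2 + 281·2 + 47·1 = 2189
Carlos: 46·2 + 289·1 + 120·5 + 281·4 + 47·3 = 2246
Mei has the highest Borda score (3233).

Mei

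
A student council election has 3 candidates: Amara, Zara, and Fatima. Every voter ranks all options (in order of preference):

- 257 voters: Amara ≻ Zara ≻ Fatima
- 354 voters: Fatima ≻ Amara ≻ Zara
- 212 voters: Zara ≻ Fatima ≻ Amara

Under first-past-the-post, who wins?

First-place votes: Amara 257, Zara 212, Fatima 354.
Fatima has the most first-place votes.

Fatima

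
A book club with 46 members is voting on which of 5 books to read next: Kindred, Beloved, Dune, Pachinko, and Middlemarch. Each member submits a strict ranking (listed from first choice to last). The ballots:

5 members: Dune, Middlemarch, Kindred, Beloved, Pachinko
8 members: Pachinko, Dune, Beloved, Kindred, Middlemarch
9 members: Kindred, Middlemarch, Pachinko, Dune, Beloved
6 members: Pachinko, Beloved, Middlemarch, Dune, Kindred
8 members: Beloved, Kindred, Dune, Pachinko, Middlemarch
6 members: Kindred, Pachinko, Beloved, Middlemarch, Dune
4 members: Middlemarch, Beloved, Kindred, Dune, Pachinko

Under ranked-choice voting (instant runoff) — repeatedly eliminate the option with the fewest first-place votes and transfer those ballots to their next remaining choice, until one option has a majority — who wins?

Kindred

Round 1: Kindred 15, Beloved 8, Dune 5, Pachinko 14, Middlemarch 4. Eliminate Middlemarch.
Round 2: Kindred 15, Beloved 12, Dune 5, Pachinko 14. Eliminate Dune.
Round 3: Kindred 20, Beloved 12, Pachinko 14. Eliminate Beloved.
Round 4: Kindred 32, Pachinko 14. Kindred has a majority.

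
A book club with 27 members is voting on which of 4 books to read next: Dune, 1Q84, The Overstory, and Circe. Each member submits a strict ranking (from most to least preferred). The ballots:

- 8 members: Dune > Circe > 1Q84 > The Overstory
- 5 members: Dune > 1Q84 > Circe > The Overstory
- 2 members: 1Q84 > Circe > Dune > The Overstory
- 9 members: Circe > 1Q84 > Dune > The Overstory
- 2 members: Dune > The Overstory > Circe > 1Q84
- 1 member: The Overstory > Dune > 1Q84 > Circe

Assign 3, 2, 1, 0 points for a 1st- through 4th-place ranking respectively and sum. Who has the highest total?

Dune

Dune: 8·3 + 5·3 + 2·1 + 9·1 + 2·3 + 1·2 = 58
1Q84: 8·1 + 5·2 + 2·3 + 9·2 + 2·0 + 1·1 = 43
The Overstory: 8·0 + 5·0 + 2·0 + 9·0 + 2·2 + 1·3 = 7
Circe: 8·2 + 5·1 + 2·2 + 9·3 + 2·1 + 1·0 = 54
Dune has the highest Borda score (58).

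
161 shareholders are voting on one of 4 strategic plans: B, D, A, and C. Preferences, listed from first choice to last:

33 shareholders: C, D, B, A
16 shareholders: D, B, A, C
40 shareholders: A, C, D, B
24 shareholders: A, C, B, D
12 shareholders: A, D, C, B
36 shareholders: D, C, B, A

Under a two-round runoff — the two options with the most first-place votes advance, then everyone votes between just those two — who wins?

D

Round 1 first-place votes: B 0, D 52, A 76, C 33.
A and D advance.
Runoff: A is preferred to D by 76 voters; D by 85.
D wins the runoff.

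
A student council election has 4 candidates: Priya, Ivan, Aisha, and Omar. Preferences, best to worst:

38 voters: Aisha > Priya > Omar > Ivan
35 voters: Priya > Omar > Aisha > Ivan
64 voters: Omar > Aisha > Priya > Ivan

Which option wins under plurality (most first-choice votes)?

Omar

First-place votes: Priya 35, Ivan 0, Aisha 38, Omar 64.
Omar has the most first-place votes.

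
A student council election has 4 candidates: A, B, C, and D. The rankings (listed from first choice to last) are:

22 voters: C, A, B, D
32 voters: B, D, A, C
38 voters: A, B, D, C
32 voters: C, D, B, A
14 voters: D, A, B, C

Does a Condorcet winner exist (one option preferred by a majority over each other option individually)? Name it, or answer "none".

none

Checking pairwise contests:
D beats A 78–60.
A beats B 74–64.
A beats C 84–54.
B beats D 92–46.
Every option loses at least one head-to-head, so there is no Condorcet winner.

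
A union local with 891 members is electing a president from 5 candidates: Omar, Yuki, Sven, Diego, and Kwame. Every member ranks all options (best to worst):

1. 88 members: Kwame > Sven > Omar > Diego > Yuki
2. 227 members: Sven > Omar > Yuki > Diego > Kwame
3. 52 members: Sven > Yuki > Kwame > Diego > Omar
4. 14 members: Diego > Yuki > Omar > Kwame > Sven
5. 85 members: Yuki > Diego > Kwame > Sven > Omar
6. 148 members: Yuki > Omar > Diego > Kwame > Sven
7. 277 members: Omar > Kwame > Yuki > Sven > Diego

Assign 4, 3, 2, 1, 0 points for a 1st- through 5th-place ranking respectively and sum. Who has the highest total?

Omar

Omar: 88·2 + 227·3 + 52·0 + 14·2 + 85·0 + 148·3 + 277·4 = 2437
Yuki: 88·0 + 227·2 + 52·3 + 14·3 + 85·4 + 148·4 + 277·2 = 2138
Sven: 88·3 + 227·4 + 52·4 + 14·0 + 85·1 + 148·0 + 277·1 = 1742
Diego: 88·1 + 227·1 + 52·1 + 14·4 + 85·3 + 148·2 + 277·0 = 974
Kwame: 88·4 + 227·0 + 52·2 + 14·1 + 85·2 + 148·1 + 277·3 = 1619
Omar has the highest Borda score (2437).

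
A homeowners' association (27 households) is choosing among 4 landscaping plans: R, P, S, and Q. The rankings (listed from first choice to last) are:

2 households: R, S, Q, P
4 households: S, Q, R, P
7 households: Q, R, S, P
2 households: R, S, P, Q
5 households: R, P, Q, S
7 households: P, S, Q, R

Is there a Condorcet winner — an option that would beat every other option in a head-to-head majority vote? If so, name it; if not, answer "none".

none

Checking pairwise contests:
Q beats R 18–9.
R beats P 20–7.
R beats S 16–11.
P beats Q 14–13.
Every option loses at least one head-to-head, so there is no Condorcet winner.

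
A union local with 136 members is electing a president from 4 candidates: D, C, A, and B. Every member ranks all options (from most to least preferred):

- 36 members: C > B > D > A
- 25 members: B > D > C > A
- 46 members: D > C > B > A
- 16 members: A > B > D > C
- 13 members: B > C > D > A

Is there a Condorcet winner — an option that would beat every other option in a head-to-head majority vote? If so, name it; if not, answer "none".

Checking pairwise contests:
B beats D 90–46.
D beats C 87–49.
D beats A 120–16.
C beats B 82–54.
Every option loses at least one head-to-head, so there is no Condorcet winner.

none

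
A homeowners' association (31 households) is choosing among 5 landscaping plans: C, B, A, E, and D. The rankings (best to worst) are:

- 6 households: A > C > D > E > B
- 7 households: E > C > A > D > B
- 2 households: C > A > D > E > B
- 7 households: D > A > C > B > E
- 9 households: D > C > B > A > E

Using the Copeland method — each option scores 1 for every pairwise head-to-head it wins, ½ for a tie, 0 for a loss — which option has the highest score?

D

C: beats B, A, and E; loses to D → score 3.
B: beats E; loses to C, A, and D → score 1.
A: beats B and E; loses to C and D → score 2.
E: loses to C, B, A, and D → score 0.
D: beats C, B, A, and E → score 4.
D has the best pairwise record.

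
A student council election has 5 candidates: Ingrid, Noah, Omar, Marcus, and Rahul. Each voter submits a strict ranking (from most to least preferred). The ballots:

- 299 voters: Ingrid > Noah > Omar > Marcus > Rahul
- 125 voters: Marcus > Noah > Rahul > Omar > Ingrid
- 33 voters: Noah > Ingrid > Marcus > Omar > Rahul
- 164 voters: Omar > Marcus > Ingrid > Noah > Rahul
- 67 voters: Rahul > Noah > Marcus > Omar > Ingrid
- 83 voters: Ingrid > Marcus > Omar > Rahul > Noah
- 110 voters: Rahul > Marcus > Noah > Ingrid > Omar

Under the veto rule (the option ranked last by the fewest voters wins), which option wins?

Last-place votes: Ingrid 192, Noah 83, Omar 110, Marcus 0, Rahul 496.
Marcus is ranked last by the fewest voters, so Marcus wins.

Marcus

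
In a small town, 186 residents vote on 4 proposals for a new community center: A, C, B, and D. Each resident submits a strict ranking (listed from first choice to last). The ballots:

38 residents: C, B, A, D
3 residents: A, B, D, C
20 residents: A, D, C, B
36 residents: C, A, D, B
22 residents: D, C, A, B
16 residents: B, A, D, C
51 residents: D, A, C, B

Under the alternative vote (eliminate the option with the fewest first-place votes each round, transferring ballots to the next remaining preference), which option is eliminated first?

Round 1: A 23, C 74, B 16, D 73. Eliminate B.

B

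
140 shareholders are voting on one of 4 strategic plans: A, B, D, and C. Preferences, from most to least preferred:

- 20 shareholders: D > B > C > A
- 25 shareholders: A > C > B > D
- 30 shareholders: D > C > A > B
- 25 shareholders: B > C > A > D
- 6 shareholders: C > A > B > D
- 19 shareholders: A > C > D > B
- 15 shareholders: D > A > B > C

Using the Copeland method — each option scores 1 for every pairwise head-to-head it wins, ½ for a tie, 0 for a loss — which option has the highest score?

A: beats B and D; loses to C → score 2.
B: loses to A, D, and C → score 0.
D: beats B; loses to A and C → score 1.
C: beats A, B, and D → score 3.
C has the best pairwise record.

C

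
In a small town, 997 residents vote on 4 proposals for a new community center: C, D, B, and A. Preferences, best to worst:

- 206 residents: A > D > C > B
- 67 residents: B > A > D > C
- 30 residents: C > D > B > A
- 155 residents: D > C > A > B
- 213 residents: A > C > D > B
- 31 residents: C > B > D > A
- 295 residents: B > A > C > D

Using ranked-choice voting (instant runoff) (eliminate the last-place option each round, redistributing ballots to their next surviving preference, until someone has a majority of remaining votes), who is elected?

A

Round 1: C 61, D 155, B 362, A 419. Eliminate C.
Round 2: D 185, B 393, A 419. Eliminate D.
Round 3: B 423, A 574. A has a majority.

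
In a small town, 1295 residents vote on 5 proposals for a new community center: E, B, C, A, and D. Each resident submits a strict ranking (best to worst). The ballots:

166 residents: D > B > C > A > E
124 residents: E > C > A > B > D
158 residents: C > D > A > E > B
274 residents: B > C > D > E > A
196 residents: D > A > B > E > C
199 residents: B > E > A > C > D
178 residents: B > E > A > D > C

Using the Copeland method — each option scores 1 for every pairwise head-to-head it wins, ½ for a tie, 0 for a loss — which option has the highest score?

B

E: beats C and A; loses to B and D → score 2.
B: beats E, C, A, and D → score 4.
C: beats A and D; loses to E and B → score 2.
A: loses to E, B, C, and D → score 0.
D: beats E and A; loses to B and C → score 2.
B has the best pairwise record.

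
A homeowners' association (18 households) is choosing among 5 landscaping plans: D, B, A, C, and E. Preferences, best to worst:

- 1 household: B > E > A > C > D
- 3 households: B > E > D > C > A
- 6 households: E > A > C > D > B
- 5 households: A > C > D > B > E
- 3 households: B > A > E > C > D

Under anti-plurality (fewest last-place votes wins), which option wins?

C

Last-place votes: D 4, B 6, A 3, C 0, E 5.
C is ranked last by the fewest voters, so C wins.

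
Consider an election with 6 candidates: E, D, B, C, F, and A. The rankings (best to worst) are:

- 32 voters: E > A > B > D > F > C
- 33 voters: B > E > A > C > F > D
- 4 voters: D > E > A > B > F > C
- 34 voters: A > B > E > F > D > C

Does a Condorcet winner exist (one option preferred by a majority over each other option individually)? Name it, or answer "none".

none

Checking pairwise contests:
B beats E 67–36.
E beats D 99–4.
A beats B 70–33.
E beats C 103–0.
E beats F 103–0.
E beats A 69–34.
Every option loses at least one head-to-head, so there is no Condorcet winner.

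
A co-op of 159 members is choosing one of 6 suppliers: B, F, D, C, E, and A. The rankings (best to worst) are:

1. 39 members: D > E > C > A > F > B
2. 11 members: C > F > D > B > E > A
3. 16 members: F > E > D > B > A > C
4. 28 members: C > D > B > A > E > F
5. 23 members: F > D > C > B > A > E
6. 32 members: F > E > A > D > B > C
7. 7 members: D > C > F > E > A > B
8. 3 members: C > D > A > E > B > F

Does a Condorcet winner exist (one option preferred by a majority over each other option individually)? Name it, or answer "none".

none

Checking pairwise contests:
F beats B 128–31.
C beats F 88–71.
F beats D 82–77.
D beats C 117–42.
F beats E 89–70.
F beats A 89–70.
Every option loses at least one head-to-head, so there is no Condorcet winner.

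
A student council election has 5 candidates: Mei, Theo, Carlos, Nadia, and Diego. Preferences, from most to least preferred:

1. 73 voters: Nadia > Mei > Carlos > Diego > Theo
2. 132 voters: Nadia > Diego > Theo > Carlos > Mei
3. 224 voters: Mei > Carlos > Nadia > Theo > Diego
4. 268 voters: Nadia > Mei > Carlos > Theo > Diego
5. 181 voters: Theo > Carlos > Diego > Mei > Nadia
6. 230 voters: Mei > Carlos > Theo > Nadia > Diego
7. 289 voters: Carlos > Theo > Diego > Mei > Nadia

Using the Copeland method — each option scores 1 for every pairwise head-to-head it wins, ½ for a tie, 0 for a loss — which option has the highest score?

Mei: beats Theo, Carlos, Nadia, and Diego → score 4.
Theo: beats Nadia and Diego; loses to Mei and Carlos → score 2.
Carlos: beats Theo, Nadia, and Diego; loses to Mei → score 3.
Nadia: beats Diego; loses to Mei, Theo, and Carlos → score 1.
Diego: loses to Mei, Theo, Carlos, and Nadia → score 0.
Mei has the best pairwise record.

Mei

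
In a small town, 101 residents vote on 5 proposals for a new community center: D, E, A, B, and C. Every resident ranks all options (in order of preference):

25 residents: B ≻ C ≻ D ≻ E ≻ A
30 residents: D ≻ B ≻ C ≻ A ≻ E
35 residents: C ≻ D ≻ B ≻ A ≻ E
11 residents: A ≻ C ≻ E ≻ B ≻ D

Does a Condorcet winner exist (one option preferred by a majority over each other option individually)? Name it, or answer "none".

Checking pairwise contests:
C beats D 71–30.
D beats E 90–11.
D beats A 90–11.
D beats B 65–36.
B beats C 55–46.
Every option loses at least one head-to-head, so there is no Condorcet winner.

none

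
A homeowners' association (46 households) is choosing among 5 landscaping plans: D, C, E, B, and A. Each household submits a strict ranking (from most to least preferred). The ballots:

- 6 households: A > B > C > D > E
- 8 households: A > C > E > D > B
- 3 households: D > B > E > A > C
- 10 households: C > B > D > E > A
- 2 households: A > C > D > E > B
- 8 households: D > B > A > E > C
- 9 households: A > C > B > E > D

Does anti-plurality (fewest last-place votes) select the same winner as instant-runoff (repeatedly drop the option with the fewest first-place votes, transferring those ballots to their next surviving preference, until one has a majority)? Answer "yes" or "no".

Anti-plurality — last-place votes: D 9, C 11, E 6, B 10, A 10. Winner: E.
Instant-runoff — R1 D 11, C 10, E 0, B 0, A 25 (A winner). Winner: A.
The two methods disagree.

no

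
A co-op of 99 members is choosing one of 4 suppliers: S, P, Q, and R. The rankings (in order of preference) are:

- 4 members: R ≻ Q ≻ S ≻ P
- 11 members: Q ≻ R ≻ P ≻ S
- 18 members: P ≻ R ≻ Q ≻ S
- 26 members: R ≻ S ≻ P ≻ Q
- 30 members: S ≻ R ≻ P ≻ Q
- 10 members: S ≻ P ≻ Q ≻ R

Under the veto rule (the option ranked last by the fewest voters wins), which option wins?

P

Last-place votes: S 29, P 4, Q 56, R 10.
P is ranked last by the fewest voters, so P wins.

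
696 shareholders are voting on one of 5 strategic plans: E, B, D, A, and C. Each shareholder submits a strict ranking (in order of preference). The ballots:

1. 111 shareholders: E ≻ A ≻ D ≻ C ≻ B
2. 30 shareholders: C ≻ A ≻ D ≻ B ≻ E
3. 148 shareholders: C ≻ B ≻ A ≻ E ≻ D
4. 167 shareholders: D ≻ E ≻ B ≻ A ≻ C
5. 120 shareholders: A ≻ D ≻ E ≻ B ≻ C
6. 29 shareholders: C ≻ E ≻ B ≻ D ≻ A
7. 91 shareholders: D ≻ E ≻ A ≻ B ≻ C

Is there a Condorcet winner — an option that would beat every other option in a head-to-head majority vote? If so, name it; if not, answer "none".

none

Checking pairwise contests:
D beats E 408–288.
E beats B 518–178.
A beats D 409–287.
E beats A 398–298.
E beats C 489–207.
Every option loses at least one head-to-head, so there is no Condorcet winner.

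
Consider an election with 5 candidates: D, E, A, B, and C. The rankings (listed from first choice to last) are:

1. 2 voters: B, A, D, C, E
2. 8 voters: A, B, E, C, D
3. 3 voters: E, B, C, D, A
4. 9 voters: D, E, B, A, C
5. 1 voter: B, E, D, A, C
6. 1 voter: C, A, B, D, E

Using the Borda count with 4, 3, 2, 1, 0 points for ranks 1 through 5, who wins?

B

D: 2·2 + 8·0 + 3·1 + 9·4 + 1·2 + 1·1 = 46
E: 2·0 + 8·2 + 3·4 + 9·3 + 1·3 + 1·0 = 58
A: 2·3 + 8·4 + 3·0 + 9·1 + 1·1 + 1·3 = 51
B: 2·4 + 8·3 + 3·3 + 9·2 + 1·4 + 1·2 = 65
C: 2·1 + 8·1 + 3·2 + 9·0 + 1·0 + 1·4 = 20
B has the highest Borda score (65).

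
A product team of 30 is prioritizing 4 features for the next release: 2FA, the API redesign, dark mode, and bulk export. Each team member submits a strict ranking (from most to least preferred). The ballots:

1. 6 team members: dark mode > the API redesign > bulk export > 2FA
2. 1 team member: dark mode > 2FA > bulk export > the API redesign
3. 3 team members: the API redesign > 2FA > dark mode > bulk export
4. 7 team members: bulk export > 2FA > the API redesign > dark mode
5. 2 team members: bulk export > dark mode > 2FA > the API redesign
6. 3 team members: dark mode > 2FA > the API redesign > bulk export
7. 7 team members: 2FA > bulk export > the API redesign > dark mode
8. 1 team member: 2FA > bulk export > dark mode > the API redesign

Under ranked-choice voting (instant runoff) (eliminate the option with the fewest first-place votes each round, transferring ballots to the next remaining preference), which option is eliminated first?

the API redesign

Round 1: 2FA 8, the API redesign 3, dark mode 10, bulk export 9. Eliminate the API redesign.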